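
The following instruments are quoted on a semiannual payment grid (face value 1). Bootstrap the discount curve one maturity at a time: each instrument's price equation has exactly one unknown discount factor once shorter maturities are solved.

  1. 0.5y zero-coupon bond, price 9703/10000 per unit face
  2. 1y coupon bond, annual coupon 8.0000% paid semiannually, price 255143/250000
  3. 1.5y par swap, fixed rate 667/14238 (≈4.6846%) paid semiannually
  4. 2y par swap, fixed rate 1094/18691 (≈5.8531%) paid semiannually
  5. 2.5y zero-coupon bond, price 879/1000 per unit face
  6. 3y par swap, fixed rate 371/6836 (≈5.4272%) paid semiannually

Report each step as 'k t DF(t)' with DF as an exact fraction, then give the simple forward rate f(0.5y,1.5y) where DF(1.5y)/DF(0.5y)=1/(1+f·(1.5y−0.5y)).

step 1 [0.5y] zero: DF = P = 9703/10000 ≈ 0.970300
step 2 [1y] bond c/2=1/25: DF=(255143/250000 − 1/25·(0.970300))/(1+1/25) = 118/125 ≈ 0.944000
step 3 [1.5y] swap r/2=667/28476: DF=(1 − 667/28476·(0.970300+0.944000))/(1+667/28476) = 9333/10000 ≈ 0.933300
step 4 [2y] swap r/2=547/18691: DF=(1 − 547/18691·(0.970300+0.944000+0.933300))/(1+547/18691) = 4453/5000 ≈ 0.890600
step 5 [2.5y] zero: DF = P = 879/1000 ≈ 0.879000
step 6 [3y] swap r/2=371/13672: DF=(1 − 371/13672·(0.970300+0.944000+0.933300+0.890600+0.879000))/(1+371/13672) = 2129/2500 ≈ 0.851600

1 1/2 9703/10000
2 1 118/125
3 3/2 9333/10000
4 2 4453/5000
5 5/2 879/1000
6 3 2129/2500
f(0.5y,1.5y) = ((9703/10000)/(9333/10000) − 1)/(1) = 370/9333 ≈ 3.9644%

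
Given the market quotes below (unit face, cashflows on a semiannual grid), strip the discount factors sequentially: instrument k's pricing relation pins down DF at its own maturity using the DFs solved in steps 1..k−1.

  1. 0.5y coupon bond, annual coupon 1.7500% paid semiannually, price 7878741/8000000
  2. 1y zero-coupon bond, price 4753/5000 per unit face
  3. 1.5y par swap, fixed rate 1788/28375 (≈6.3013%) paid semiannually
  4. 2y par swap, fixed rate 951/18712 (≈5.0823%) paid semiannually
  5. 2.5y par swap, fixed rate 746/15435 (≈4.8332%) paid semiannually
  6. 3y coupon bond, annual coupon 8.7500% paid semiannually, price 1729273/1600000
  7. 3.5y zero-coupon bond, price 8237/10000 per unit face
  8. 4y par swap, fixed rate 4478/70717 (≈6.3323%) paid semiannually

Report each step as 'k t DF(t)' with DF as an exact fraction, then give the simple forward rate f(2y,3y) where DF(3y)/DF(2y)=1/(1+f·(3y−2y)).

1 1/2 9763/10000
2 1 4753/5000
3 3/2 4553/5000
4 2 9049/10000
5 5/2 8881/10000
6 3 4207/5000
7 7/2 8237/10000
8 4 7761/10000
f(2y,3y) = ((9049/10000)/(4207/5000) − 1)/(1) = 635/8414 ≈ 7.5469%

step 1 [0.5y] bond c/2=7/800: DF=(7878741/8000000 − 7/800·(0))/(1+7/800) = 9763/10000 ≈ 0.976300
step 2 [1y] zero: DF = P = 4753/5000 ≈ 0.950600
step 3 [1.5y] swap r/2=894/28375: DF=(1 − 894/28375·(0.976300+0.950600))/(1+894/28375) = 4553/5000 ≈ 0.910600
step 4 [2y] swap r/2=951/37424: DF=(1 − 951/37424·(0.976300+0.950600+0.910600))/(1+951/37424) = 9049/10000 ≈ 0.904900
step 5 [2.5y] swap r/2=373/15435: DF=(1 − 373/15435·(0.976300+0.950600+0.910600+0.904900))/(1+373/15435) = 8881/10000 ≈ 0.888100
step 6 [3y] bond c/2=7/160: DF=(1729273/1600000 − 7/160·(0.976300+0.950600+0.910600+0.904900+0.888100))/(1+7/160) = 4207/5000 ≈ 0.841400
step 7 [3.5y] zero: DF = P = 8237/10000 ≈ 0.823700
step 8 [4y] swap r/2=2239/70717: DF=(1 − 2239/70717·(0.976300+0.950600+0.910600+0.904900+0.888100+0.841400+0.823700))/(1+2239/70717) = 7761/10000 ≈ 0.776100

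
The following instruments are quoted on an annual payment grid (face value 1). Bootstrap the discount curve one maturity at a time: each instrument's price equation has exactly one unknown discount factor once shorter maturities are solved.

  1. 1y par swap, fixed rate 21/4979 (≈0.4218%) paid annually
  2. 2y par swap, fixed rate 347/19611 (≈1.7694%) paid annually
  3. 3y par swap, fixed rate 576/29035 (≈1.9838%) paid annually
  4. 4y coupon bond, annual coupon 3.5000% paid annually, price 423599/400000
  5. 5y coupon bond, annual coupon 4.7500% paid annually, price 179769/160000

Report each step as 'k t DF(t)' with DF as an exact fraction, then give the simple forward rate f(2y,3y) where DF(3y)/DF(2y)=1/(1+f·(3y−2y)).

step 1 [1y] swap r/1=21/4979: DF=(1 − 21/4979·(0))/(1+21/4979) = 4979/5000 ≈ 0.995800
step 2 [2y] swap r/1=347/19611: DF=(1 − 347/19611·(0.995800))/(1+347/19611) = 9653/10000 ≈ 0.965300
step 3 [3y] swap r/1=576/29035: DF=(1 − 576/29035·(0.995800+0.965300))/(1+576/29035) = 589/625 ≈ 0.942400
step 4 [4y] bond c/1=7/200: DF=(423599/400000 − 7/200·(0.995800+0.965300+0.942400))/(1+7/200) = 37/40 ≈ 0.925000
step 5 [5y] bond c/1=19/400: DF=(179769/160000 − 19/400·(0.995800+0.965300+0.942400+0.925000))/(1+19/400) = 899/1000 ≈ 0.899000

1 1 4979/5000
2 2 9653/10000
3 3 589/625
4 4 37/40
5 5 899/1000
f(2y,3y) = ((9653/10000)/(589/625) − 1)/(1) = 229/9424 ≈ 2.4300%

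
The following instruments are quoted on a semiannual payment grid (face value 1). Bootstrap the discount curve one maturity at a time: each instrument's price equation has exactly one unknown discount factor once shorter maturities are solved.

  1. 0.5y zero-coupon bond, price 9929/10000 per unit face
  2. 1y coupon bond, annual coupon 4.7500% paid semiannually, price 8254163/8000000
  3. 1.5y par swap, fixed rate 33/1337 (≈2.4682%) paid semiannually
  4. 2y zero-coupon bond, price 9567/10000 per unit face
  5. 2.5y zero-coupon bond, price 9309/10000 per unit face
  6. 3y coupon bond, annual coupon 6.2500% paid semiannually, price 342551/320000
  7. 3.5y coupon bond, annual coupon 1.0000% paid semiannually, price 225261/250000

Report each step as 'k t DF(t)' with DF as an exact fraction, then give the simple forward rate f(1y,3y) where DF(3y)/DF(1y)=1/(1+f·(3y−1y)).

step 1 [0.5y] zero: DF = P = 9929/10000 ≈ 0.992900
step 2 [1y] bond c/2=19/800: DF=(8254163/8000000 − 19/800·(0.992900))/(1+19/800) = 1231/1250 ≈ 0.984800
step 3 [1.5y] swap r/2=33/2674: DF=(1 − 33/2674·(0.992900+0.984800))/(1+33/2674) = 9637/10000 ≈ 0.963700
step 4 [2y] zero: DF = P = 9567/10000 ≈ 0.956700
step 5 [2.5y] zero: DF = P = 9309/10000 ≈ 0.930900
step 6 [3y] bond c/2=1/32: DF=(342551/320000 − 1/32·(0.992900+0.984800+0.963700+0.956700+0.930900))/(1+1/32) = 8917/10000 ≈ 0.891700
step 7 [3.5y] bond c/2=1/200: DF=(225261/250000 − 1/200·(0.992900+0.984800+0.963700+0.956700+0.930900+0.891700))/(1+1/200) = 8681/10000 ≈ 0.868100

1 1/2 9929/10000
2 1 1231/1250
3 3/2 9637/10000
4 2 9567/10000
5 5/2 9309/10000
6 3 8917/10000
7 7/2 8681/10000
f(1y,3y) = ((1231/1250)/(8917/10000) − 1)/(2) = 931/17834 ≈ 5.2204%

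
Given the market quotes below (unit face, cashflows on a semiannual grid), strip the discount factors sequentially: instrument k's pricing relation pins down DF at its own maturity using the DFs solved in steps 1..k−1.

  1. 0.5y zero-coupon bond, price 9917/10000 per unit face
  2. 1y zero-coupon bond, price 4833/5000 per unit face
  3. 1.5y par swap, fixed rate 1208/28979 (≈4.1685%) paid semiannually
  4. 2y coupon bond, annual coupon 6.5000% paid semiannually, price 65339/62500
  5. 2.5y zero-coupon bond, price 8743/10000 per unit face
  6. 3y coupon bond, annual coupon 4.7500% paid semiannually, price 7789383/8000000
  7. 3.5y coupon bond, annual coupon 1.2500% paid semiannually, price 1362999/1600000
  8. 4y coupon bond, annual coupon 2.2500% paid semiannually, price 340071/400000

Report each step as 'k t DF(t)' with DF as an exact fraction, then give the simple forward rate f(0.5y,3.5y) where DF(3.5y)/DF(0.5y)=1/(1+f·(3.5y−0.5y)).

1 1/2 9917/10000
2 1 4833/5000
3 3/2 2349/2500
4 2 9213/10000
5 5/2 8743/10000
6 3 4211/5000
7 7/2 4061/5000
8 4 7701/10000
f(0.5y,3.5y) = ((9917/10000)/(4061/5000) − 1)/(3) = 1795/24366 ≈ 7.3668%

step 1 [0.5y] zero: DF = P = 9917/10000 ≈ 0.991700
step 2 [1y] zero: DF = P = 4833/5000 ≈ 0.966600
step 3 [1.5y] swap r/2=604/28979: DF=(1 − 604/28979·(0.991700+0.966600))/(1+604/28979) = 2349/2500 ≈ 0.939600
step 4 [2y] bond c/2=13/400: DF=(65339/62500 − 13/400·(0.991700+0.966600+0.939600))/(1+13/400) = 9213/10000 ≈ 0.921300
step 5 [2.5y] zero: DF = P = 8743/10000 ≈ 0.874300
step 6 [3y] bond c/2=19/800: DF=(7789383/8000000 − 19/800·(0.991700+0.966600+0.939600+0.921300+0.874300))/(1+19/800) = 4211/5000 ≈ 0.842200
step 7 [3.5y] bond c/2=1/160: DF=(1362999/1600000 − 1/160·(0.991700+0.966600+0.939600+0.921300+0.874300+0.842200))/(1+1/160) = 4061/5000 ≈ 0.812200
step 8 [4y] bond c/2=9/800: DF=(340071/400000 − 9/800·(0.991700+0.966600+0.939600+0.921300+0.874300+0.842200+0.812200))/(1+9/800) = 7701/10000 ≈ 0.770100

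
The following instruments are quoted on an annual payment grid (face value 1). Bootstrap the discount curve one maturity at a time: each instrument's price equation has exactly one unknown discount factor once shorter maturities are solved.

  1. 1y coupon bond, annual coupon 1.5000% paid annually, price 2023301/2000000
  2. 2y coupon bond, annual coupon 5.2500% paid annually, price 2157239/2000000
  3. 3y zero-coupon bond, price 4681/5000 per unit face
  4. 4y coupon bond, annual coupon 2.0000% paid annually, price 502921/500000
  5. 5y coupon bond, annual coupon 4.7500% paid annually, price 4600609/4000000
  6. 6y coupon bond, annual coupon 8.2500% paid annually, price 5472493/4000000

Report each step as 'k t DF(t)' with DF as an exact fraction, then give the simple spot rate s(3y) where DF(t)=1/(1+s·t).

step 1 [1y] bond c/1=3/200: DF=(2023301/2000000 − 3/200·(0))/(1+3/200) = 9967/10000 ≈ 0.996700
step 2 [2y] bond c/1=21/400: DF=(2157239/2000000 − 21/400·(0.996700))/(1+21/400) = 9751/10000 ≈ 0.975100
step 3 [3y] zero: DF = P = 4681/5000 ≈ 0.936200
step 4 [4y] bond c/1=1/50: DF=(502921/500000 − 1/50·(0.996700+0.975100+0.936200))/(1+1/50) = 9291/10000 ≈ 0.929100
step 5 [5y] bond c/1=19/400: DF=(4600609/4000000 − 19/400·(0.996700+0.975100+0.936200+0.929100))/(1+19/400) = 231/250 ≈ 0.924000
step 6 [6y] bond c/1=33/400: DF=(5472493/4000000 − 33/400·(0.996700+0.975100+0.936200+0.929100+0.924000))/(1+33/400) = 901/1000 ≈ 0.901000

1 1 9967/10000
2 2 9751/10000
3 3 4681/5000
4 4 9291/10000
5 5 231/250
6 6 901/1000
s(3y) = (1/(4681/5000) − 1)/(3) = 319/14043 ≈ 2.2716%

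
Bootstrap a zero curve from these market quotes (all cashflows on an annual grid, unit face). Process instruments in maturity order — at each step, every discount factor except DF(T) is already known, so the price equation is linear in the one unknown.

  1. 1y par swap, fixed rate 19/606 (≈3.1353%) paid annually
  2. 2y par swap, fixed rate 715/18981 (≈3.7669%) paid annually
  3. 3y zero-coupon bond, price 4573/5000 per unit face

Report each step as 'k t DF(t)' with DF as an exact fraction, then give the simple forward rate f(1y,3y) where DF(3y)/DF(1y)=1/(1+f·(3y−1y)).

step 1 [1y] swap r/1=19/606: DF=(1 − 19/606·(0))/(1+19/606) = 606/625 ≈ 0.969600
step 2 [2y] swap r/1=715/18981: DF=(1 − 715/18981·(0.969600))/(1+715/18981) = 1857/2000 ≈ 0.928500
step 3 [3y] zero: DF = P = 4573/5000 ≈ 0.914600

1 1 606/625
2 2 1857/2000
3 3 4573/5000
f(1y,3y) = ((606/625)/(4573/5000) − 1)/(2) = 275/9146 ≈ 3.0068%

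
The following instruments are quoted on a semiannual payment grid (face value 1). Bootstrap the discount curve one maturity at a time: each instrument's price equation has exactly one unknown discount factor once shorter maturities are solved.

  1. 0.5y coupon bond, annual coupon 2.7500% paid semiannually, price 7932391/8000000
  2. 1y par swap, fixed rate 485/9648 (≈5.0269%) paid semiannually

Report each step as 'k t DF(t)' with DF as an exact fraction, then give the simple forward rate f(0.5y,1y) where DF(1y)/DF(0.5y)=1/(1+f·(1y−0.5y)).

step 1 [0.5y] bond c/2=11/800: DF=(7932391/8000000 − 11/800·(0))/(1+11/800) = 9781/10000 ≈ 0.978100
step 2 [1y] swap r/2=485/19296: DF=(1 − 485/19296·(0.978100))/(1+485/19296) = 1903/2000 ≈ 0.951500

1 1/2 9781/10000
2 1 1903/2000
f(0.5y,1y) = ((9781/10000)/(1903/2000) − 1)/(1/2) = 532/9515 ≈ 5.5912%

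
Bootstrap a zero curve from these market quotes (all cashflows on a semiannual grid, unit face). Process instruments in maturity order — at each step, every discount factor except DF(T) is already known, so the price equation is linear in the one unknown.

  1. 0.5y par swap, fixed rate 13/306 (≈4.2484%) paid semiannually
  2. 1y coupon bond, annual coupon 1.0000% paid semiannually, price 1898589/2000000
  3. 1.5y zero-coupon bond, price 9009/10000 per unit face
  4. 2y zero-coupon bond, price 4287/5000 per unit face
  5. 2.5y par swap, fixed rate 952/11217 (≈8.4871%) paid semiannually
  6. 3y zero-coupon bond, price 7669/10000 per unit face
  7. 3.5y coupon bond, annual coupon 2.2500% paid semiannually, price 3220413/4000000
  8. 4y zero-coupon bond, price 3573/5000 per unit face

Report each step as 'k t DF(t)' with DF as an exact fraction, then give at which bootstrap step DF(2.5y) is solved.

1 1/2 612/625
2 1 9397/10000
3 3/2 9009/10000
4 2 4287/5000
5 5/2 506/625
6 3 7669/10000
7 7/2 7377/10000
8 4 3573/5000
DF(2.5y) is solved at step 5

step 1 [0.5y] swap r/2=13/612: DF=(1 − 13/612·(0))/(1+13/612) = 612/625 ≈ 0.979200
step 2 [1y] bond c/2=1/200: DF=(1898589/2000000 − 1/200·(0.979200))/(1+1/200) = 9397/10000 ≈ 0.939700
step 3 [1.5y] zero: DF = P = 9009/10000 ≈ 0.900900
step 4 [2y] zero: DF = P = 4287/5000 ≈ 0.857400
step 5 [2.5y] swap r/2=476/11217: DF=(1 − 476/11217·(0.979200+0.939700+0.900900+0.857400))/(1+476/11217) = 506/625 ≈ 0.809600
step 6 [3y] zero: DF = P = 7669/10000 ≈ 0.766900
step 7 [3.5y] bond c/2=9/800: DF=(3220413/4000000 − 9/800·(0.979200+0.939700+0.900900+0.857400+0.809600+0.766900))/(1+9/800) = 7377/10000 ≈ 0.737700
step 8 [4y] zero: DF = P = 3573/5000 ≈ 0.714600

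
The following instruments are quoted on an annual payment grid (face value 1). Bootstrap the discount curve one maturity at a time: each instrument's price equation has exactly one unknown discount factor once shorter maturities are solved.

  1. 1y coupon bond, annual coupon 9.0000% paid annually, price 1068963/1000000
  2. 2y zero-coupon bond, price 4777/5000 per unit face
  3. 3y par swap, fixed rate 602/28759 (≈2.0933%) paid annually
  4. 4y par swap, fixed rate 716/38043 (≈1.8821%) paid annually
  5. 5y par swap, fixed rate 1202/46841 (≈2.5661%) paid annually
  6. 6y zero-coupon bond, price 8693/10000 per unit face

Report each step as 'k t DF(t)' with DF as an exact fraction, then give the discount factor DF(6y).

step 1 [1y] bond c/1=9/100: DF=(1068963/1000000 − 9/100·(0))/(1+9/100) = 9807/10000 ≈ 0.980700
step 2 [2y] zero: DF = P = 4777/5000 ≈ 0.955400
step 3 [3y] swap r/1=602/28759: DF=(1 − 602/28759·(0.980700+0.955400))/(1+602/28759) = 4699/5000 ≈ 0.939800
step 4 [4y] swap r/1=716/38043: DF=(1 − 716/38043·(0.980700+0.955400+0.939800))/(1+716/38043) = 2321/2500 ≈ 0.928400
step 5 [5y] swap r/1=1202/46841: DF=(1 − 1202/46841·(0.980700+0.955400+0.939800+0.928400))/(1+1202/46841) = 4399/5000 ≈ 0.879800
step 6 [6y] zero: DF = P = 8693/10000 ≈ 0.869300

1 1 9807/10000
2 2 4777/5000
3 3 4699/5000
4 4 2321/2500
5 5 4399/5000
6 6 8693/10000
DF(6y) = 8693/10000 ≈ 0.869300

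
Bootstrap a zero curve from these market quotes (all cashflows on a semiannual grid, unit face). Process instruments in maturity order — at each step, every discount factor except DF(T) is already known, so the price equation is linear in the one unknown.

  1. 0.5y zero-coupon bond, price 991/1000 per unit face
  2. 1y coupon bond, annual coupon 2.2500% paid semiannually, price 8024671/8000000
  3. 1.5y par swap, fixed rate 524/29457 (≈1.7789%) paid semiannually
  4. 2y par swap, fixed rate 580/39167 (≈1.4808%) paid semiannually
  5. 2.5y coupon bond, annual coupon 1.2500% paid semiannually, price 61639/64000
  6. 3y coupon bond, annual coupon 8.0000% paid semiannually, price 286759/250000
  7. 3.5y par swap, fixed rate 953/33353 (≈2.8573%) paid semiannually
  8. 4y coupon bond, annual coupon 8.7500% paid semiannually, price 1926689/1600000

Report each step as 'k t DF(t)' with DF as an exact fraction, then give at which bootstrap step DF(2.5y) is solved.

1 1/2 991/1000
2 1 9809/10000
3 3/2 4869/5000
4 2 971/1000
5 5/2 583/625
6 3 2291/2500
7 7/2 9047/10000
8 4 8741/10000
DF(2.5y) is solved at step 5

step 1 [0.5y] zero: DF = P = 991/1000 ≈ 0.991000
step 2 [1y] bond c/2=9/800: DF=(8024671/8000000 − 9/800·(0.991000))/(1+9/800) = 9809/10000 ≈ 0.980900
step 3 [1.5y] swap r/2=262/29457: DF=(1 − 262/29457·(0.991000+0.980900))/(1+262/29457) = 4869/5000 ≈ 0.973800
step 4 [2y] swap r/2=290/39167: DF=(1 − 290/39167·(0.991000+0.980900+0.973800))/(1+290/39167) = 971/1000 ≈ 0.971000
step 5 [2.5y] bond c/2=1/160: DF=(61639/64000 − 1/160·(0.991000+0.980900+0.973800+0.971000))/(1+1/160) = 583/625 ≈ 0.932800
step 6 [3y] bond c/2=1/25: DF=(286759/250000 − 1/25·(0.991000+0.980900+0.973800+0.971000+0.932800))/(1+1/25) = 2291/2500 ≈ 0.916400
step 7 [3.5y] swap r/2=953/66706: DF=(1 − 953/66706·(0.991000+0.980900+0.973800+0.971000+0.932800+0.916400))/(1+953/66706) = 9047/10000 ≈ 0.904700
step 8 [4y] bond c/2=7/160: DF=(1926689/1600000 − 7/160·(0.991000+0.980900+0.973800+0.971000+0.932800+0.916400+0.904700))/(1+7/160) = 8741/10000 ≈ 0.874100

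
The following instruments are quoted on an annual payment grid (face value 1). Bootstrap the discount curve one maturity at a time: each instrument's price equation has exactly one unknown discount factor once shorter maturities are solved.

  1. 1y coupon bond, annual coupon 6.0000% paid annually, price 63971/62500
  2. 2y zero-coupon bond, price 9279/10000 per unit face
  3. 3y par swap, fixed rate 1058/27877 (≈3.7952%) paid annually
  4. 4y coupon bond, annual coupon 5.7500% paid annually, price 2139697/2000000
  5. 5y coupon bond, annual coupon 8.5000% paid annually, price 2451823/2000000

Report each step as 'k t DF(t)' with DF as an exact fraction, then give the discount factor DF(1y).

step 1 [1y] bond c/1=3/50: DF=(63971/62500 − 3/50·(0))/(1+3/50) = 1207/1250 ≈ 0.965600
step 2 [2y] zero: DF = P = 9279/10000 ≈ 0.927900
step 3 [3y] swap r/1=1058/27877: DF=(1 − 1058/27877·(0.965600+0.927900))/(1+1058/27877) = 4471/5000 ≈ 0.894200
step 4 [4y] bond c/1=23/400: DF=(2139697/2000000 − 23/400·(0.965600+0.927900+0.894200))/(1+23/400) = 8601/10000 ≈ 0.860100
step 5 [5y] bond c/1=17/200: DF=(2451823/2000000 − 17/200·(0.965600+0.927900+0.894200+0.860100))/(1+17/200) = 8441/10000 ≈ 0.844100

1 1 1207/1250
2 2 9279/10000
3 3 4471/5000
4 4 8601/10000
5 5 8441/10000
DF(1y) = 1207/1250 ≈ 0.965600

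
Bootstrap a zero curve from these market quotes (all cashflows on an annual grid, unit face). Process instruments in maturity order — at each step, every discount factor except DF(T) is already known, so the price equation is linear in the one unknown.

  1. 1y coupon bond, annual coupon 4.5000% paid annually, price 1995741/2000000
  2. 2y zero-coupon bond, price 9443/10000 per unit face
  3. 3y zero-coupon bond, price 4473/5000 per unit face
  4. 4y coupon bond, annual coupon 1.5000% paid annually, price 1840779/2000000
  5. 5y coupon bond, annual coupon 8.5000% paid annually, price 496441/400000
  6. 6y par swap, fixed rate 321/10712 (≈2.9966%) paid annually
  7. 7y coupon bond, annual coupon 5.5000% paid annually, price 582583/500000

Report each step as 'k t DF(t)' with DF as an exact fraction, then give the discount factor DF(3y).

step 1 [1y] bond c/1=9/200: DF=(1995741/2000000 − 9/200·(0))/(1+9/200) = 9549/10000 ≈ 0.954900
step 2 [2y] zero: DF = P = 9443/10000 ≈ 0.944300
step 3 [3y] zero: DF = P = 4473/5000 ≈ 0.894600
step 4 [4y] bond c/1=3/200: DF=(1840779/2000000 − 3/200·(0.954900+0.944300+0.894600))/(1+3/200) = 1731/2000 ≈ 0.865500
step 5 [5y] bond c/1=17/200: DF=(496441/400000 − 17/200·(0.954900+0.944300+0.894600+0.865500))/(1+17/200) = 2143/2500 ≈ 0.857200
step 6 [6y] swap r/1=321/10712: DF=(1 − 321/10712·(0.954900+0.944300+0.894600+0.865500+0.857200))/(1+321/10712) = 1679/2000 ≈ 0.839500
step 7 [7y] bond c/1=11/200: DF=(582583/500000 − 11/200·(0.954900+0.944300+0.894600+0.865500+0.857200+0.839500))/(1+11/200) = 2063/2500 ≈ 0.825200

1 1 9549/10000
2 2 9443/10000
3 3 4473/5000
4 4 1731/2000
5 5 2143/2500
6 6 1679/2000
7 7 2063/2500
DF(3y) = 4473/5000 ≈ 0.894600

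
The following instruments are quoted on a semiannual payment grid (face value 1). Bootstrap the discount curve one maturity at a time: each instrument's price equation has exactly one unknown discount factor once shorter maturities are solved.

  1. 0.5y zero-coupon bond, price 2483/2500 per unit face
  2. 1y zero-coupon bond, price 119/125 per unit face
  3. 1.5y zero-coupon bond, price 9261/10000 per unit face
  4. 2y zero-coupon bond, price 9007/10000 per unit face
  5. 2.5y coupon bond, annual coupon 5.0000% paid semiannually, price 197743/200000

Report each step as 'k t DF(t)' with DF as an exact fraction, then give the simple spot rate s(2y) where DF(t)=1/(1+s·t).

1 1/2 2483/2500
2 1 119/125
3 3/2 9261/10000
4 2 9007/10000
5 5/2 4363/5000
s(2y) = (1/(9007/10000) − 1)/(2) = 993/18014 ≈ 5.5124%

step 1 [0.5y] zero: DF = P = 2483/2500 ≈ 0.993200
step 2 [1y] zero: DF = P = 119/125 ≈ 0.952000
step 3 [1.5y] zero: DF = P = 9261/10000 ≈ 0.926100
step 4 [2y] zero: DF = P = 9007/10000 ≈ 0.900700
step 5 [2.5y] bond c/2=1/40: DF=(197743/200000 − 1/40·(0.993200+0.952000+0.926100+0.900700))/(1+1/40) = 4363/5000 ≈ 0.872600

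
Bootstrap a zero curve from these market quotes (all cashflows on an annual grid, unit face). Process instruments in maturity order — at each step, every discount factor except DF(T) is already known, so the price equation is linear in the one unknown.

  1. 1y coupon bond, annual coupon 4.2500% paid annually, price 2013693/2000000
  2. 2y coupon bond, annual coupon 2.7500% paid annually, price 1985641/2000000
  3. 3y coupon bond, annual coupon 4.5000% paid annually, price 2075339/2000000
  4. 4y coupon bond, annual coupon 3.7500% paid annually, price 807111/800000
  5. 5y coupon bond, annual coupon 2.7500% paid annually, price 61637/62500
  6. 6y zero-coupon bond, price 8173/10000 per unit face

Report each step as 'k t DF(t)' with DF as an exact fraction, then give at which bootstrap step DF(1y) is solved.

1 1 4829/5000
2 2 2351/2500
3 3 9109/10000
4 4 4353/5000
5 5 8611/10000
6 6 8173/10000
DF(1y) is solved at step 1

step 1 [1y] bond c/1=17/400: DF=(2013693/2000000 − 17/400·(0))/(1+17/400) = 4829/5000 ≈ 0.965800
step 2 [2y] bond c/1=11/400: DF=(1985641/2000000 − 11/400·(0.965800))/(1+11/400) = 2351/2500 ≈ 0.940400
step 3 [3y] bond c/1=9/200: DF=(2075339/2000000 − 9/200·(0.965800+0.940400))/(1+9/200) = 9109/10000 ≈ 0.910900
step 4 [4y] bond c/1=3/80: DF=(807111/800000 − 3/80·(0.965800+0.940400+0.910900))/(1+3/80) = 4353/5000 ≈ 0.870600
step 5 [5y] bond c/1=11/400: DF=(61637/62500 − 11/400·(0.965800+0.940400+0.910900+0.870600))/(1+11/400) = 8611/10000 ≈ 0.861100
step 6 [6y] zero: DF = P = 8173/10000 ≈ 0.817300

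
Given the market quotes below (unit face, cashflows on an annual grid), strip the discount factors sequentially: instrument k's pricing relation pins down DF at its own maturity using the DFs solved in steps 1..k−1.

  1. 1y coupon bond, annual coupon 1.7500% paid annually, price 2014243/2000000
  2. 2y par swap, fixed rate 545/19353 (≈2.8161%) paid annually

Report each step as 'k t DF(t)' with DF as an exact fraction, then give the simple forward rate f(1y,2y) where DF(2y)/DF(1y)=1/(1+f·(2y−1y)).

1 1 4949/5000
2 2 1891/2000
f(1y,2y) = ((4949/5000)/(1891/2000) − 1)/(1) = 443/9455 ≈ 4.6854%

step 1 [1y] bond c/1=7/400: DF=(2014243/2000000 − 7/400·(0))/(1+7/400) = 4949/5000 ≈ 0.989800
step 2 [2y] swap r/1=545/19353: DF=(1 − 545/19353·(0.989800))/(1+545/19353) = 1891/2000 ≈ 0.945500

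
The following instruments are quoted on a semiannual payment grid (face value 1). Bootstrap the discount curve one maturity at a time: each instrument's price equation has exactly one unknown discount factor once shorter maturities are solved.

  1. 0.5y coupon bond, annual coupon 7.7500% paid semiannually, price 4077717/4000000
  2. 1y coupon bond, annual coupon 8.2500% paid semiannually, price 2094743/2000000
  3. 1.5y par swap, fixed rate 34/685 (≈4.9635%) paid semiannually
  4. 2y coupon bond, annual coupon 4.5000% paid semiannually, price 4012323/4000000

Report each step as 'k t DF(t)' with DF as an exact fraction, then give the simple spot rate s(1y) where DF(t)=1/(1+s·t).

step 1 [0.5y] bond c/2=31/800: DF=(4077717/4000000 − 31/800·(0))/(1+31/800) = 4907/5000 ≈ 0.981400
step 2 [1y] bond c/2=33/800: DF=(2094743/2000000 − 33/800·(0.981400))/(1+33/800) = 967/1000 ≈ 0.967000
step 3 [1.5y] swap r/2=17/685: DF=(1 − 17/685·(0.981400+0.967000))/(1+17/685) = 4643/5000 ≈ 0.928600
step 4 [2y] bond c/2=9/400: DF=(4012323/4000000 − 9/400·(0.981400+0.967000+0.928600))/(1+9/400) = 9177/10000 ≈ 0.917700

1 1/2 4907/5000
2 1 967/1000
3 3/2 4643/5000
4 2 9177/10000
s(1y) = (1/(967/1000) − 1)/(1) = 33/967 ≈ 3.4126%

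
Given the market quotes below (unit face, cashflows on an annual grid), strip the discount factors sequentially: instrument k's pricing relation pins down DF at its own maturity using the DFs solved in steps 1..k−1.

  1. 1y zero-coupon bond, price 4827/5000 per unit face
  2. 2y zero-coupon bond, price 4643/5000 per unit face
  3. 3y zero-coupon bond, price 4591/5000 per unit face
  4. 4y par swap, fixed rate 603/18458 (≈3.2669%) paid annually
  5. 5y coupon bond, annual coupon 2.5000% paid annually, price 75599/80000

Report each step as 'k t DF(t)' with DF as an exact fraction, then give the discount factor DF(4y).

step 1 [1y] zero: DF = P = 4827/5000 ≈ 0.965400
step 2 [2y] zero: DF = P = 4643/5000 ≈ 0.928600
step 3 [3y] zero: DF = P = 4591/5000 ≈ 0.918200
step 4 [4y] swap r/1=603/18458: DF=(1 − 603/18458·(0.965400+0.928600+0.918200))/(1+603/18458) = 4397/5000 ≈ 0.879400
step 5 [5y] bond c/1=1/40: DF=(75599/80000 − 1/40·(0.965400+0.928600+0.918200+0.879400))/(1+1/40) = 8319/10000 ≈ 0.831900

1 1 4827/5000
2 2 4643/5000
3 3 4591/5000
4 4 4397/5000
5 5 8319/10000
DF(4y) = 4397/5000 ≈ 0.879400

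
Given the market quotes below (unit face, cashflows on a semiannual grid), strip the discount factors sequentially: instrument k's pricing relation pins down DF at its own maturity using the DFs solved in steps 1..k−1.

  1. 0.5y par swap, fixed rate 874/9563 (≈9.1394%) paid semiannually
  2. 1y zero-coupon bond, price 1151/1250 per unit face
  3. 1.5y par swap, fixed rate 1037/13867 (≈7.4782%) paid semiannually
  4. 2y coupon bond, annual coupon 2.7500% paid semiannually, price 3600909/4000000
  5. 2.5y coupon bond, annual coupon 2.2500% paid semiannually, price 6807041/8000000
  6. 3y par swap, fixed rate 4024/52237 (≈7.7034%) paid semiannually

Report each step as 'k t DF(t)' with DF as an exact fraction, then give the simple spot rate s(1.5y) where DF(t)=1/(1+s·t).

1 1/2 9563/10000
2 1 1151/1250
3 3/2 8963/10000
4 2 1063/1250
5 5/2 8011/10000
6 3 1997/2500
s(1.5y) = (1/(8963/10000) − 1)/(3/2) = 2074/26889 ≈ 7.7132%

step 1 [0.5y] swap r/2=437/9563: DF=(1 − 437/9563·(0))/(1+437/9563) = 9563/10000 ≈ 0.956300
step 2 [1y] zero: DF = P = 1151/1250 ≈ 0.920800
step 3 [1.5y] swap r/2=1037/27734: DF=(1 − 1037/27734·(0.956300+0.920800))/(1+1037/27734) = 8963/10000 ≈ 0.896300
step 4 [2y] bond c/2=11/800: DF=(3600909/4000000 − 11/800·(0.956300+0.920800+0.896300))/(1+11/800) = 1063/1250 ≈ 0.850400
step 5 [2.5y] bond c/2=9/800: DF=(6807041/8000000 − 9/800·(0.956300+0.920800+0.896300+0.850400))/(1+9/800) = 8011/10000 ≈ 0.801100
step 6 [3y] swap r/2=2012/52237: DF=(1 − 2012/52237·(0.956300+0.920800+0.896300+0.850400+0.801100))/(1+2012/52237) = 1997/2500 ≈ 0.798800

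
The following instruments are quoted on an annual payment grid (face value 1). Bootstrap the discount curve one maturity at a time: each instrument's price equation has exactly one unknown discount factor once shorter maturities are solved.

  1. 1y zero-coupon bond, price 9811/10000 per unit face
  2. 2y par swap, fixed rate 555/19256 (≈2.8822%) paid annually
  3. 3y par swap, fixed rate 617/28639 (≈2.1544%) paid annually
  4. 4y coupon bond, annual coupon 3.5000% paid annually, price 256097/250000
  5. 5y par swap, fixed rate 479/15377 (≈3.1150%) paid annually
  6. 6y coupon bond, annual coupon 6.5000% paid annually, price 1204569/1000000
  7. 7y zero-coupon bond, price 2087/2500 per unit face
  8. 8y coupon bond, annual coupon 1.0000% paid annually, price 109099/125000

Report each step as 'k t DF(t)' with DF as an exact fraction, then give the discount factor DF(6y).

1 1 9811/10000
2 2 1889/2000
3 3 9383/10000
4 4 8929/10000
5 5 8563/10000
6 6 1699/2000
7 7 2087/2500
8 8 4009/5000
DF(6y) = 1699/2000 ≈ 0.849500

step 1 [1y] zero: DF = P = 9811/10000 ≈ 0.981100
step 2 [2y] swap r/1=555/19256: DF=(1 − 555/19256·(0.981100))/(1+555/19256) = 1889/2000 ≈ 0.944500
step 3 [3y] swap r/1=617/28639: DF=(1 − 617/28639·(0.981100+0.944500))/(1+617/28639) = 9383/10000 ≈ 0.938300
step 4 [4y] bond c/1=7/200: DF=(256097/250000 − 7/200·(0.981100+0.944500+0.938300))/(1+7/200) = 8929/10000 ≈ 0.892900
step 5 [5y] swap r/1=479/15377: DF=(1 − 479/15377·(0.981100+0.944500+0.938300+0.892900))/(1+479/15377) = 8563/10000 ≈ 0.856300
step 6 [6y] bond c/1=13/200: DF=(1204569/1000000 − 13/200·(0.981100+0.944500+0.938300+0.892900+0.856300))/(1+13/200) = 1699/2000 ≈ 0.849500
step 7 [7y] zero: DF = P = 2087/2500 ≈ 0.834800
step 8 [8y] bond c/1=1/100: DF=(109099/125000 − 1/100·(0.981100+0.944500+0.938300+0.892900+0.856300+0.849500+0.834800))/(1+1/100) = 4009/5000 ≈ 0.801800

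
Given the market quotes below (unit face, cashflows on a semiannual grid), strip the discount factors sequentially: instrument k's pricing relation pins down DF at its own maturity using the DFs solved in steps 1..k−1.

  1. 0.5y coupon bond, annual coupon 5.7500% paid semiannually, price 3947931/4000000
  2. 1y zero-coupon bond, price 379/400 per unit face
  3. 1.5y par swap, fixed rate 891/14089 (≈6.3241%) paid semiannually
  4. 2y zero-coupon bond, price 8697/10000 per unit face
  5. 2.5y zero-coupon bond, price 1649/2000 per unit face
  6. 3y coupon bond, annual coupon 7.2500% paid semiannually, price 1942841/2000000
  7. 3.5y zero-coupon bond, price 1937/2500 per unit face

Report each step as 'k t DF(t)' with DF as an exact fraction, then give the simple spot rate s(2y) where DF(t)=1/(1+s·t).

step 1 [0.5y] bond c/2=23/800: DF=(3947931/4000000 − 23/800·(0))/(1+23/800) = 4797/5000 ≈ 0.959400
step 2 [1y] zero: DF = P = 379/400 ≈ 0.947500
step 3 [1.5y] swap r/2=891/28178: DF=(1 − 891/28178·(0.959400+0.947500))/(1+891/28178) = 9109/10000 ≈ 0.910900
step 4 [2y] zero: DF = P = 8697/10000 ≈ 0.869700
step 5 [2.5y] zero: DF = P = 1649/2000 ≈ 0.824500
step 6 [3y] bond c/2=29/800: DF=(1942841/2000000 − 29/800·(0.959400+0.947500+0.910900+0.869700+0.824500))/(1+29/800) = 1949/2500 ≈ 0.779600
step 7 [3.5y] zero: DF = P = 1937/2500 ≈ 0.774800

1 1/2 4797/5000
2 1 379/400
3 3/2 9109/10000
4 2 8697/10000
5 5/2 1649/2000
6 3 1949/2500
7 7/2 1937/2500
s(2y) = (1/(8697/10000) − 1)/(2) = 1303/17394 ≈ 7.4911%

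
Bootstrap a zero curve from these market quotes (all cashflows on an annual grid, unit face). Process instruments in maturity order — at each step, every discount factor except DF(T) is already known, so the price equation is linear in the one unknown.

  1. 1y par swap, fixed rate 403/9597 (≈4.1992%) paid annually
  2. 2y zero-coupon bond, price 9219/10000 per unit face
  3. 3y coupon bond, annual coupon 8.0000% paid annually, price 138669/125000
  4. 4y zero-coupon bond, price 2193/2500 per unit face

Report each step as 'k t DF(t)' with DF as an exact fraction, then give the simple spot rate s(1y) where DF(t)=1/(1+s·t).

step 1 [1y] swap r/1=403/9597: DF=(1 − 403/9597·(0))/(1+403/9597) = 9597/10000 ≈ 0.959700
step 2 [2y] zero: DF = P = 9219/10000 ≈ 0.921900
step 3 [3y] bond c/1=2/25: DF=(138669/125000 − 2/25·(0.959700+0.921900))/(1+2/25) = 4439/5000 ≈ 0.887800
step 4 [4y] zero: DF = P = 2193/2500 ≈ 0.877200

1 1 9597/10000
2 2 9219/10000
3 3 4439/5000
4 4 2193/2500
s(1y) = (1/(9597/10000) − 1)/(1) = 403/9597 ≈ 4.1992%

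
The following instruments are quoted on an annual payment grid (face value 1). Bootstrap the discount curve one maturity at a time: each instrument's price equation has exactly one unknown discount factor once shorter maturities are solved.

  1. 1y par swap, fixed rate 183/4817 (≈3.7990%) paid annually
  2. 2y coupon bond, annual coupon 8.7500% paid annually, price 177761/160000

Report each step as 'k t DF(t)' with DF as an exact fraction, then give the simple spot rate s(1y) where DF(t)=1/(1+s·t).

1 1 4817/5000
2 2 9441/10000
s(1y) = (1/(4817/5000) − 1)/(1) = 183/4817 ≈ 3.7990%

step 1 [1y] swap r/1=183/4817: DF=(1 − 183/4817·(0))/(1+183/4817) = 4817/5000 ≈ 0.963400
step 2 [2y] bond c/1=7/80: DF=(177761/160000 − 7/80·(0.963400))/(1+7/80) = 9441/10000 ≈ 0.944100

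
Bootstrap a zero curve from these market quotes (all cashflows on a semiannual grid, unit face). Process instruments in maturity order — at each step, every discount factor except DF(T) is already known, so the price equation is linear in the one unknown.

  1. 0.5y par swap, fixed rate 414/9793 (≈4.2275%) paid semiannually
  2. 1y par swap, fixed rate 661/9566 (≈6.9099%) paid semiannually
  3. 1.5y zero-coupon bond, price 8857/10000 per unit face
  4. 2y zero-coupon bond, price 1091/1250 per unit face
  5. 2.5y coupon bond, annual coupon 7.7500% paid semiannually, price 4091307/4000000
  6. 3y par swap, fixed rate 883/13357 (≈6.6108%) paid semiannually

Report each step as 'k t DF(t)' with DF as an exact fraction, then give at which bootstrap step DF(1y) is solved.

1 1/2 9793/10000
2 1 9339/10000
3 3/2 8857/10000
4 2 1091/1250
5 5/2 8477/10000
6 3 4117/5000
DF(1y) is solved at step 2

step 1 [0.5y] swap r/2=207/9793: DF=(1 − 207/9793·(0))/(1+207/9793) = 9793/10000 ≈ 0.979300
step 2 [1y] swap r/2=661/19132: DF=(1 − 661/19132·(0.979300))/(1+661/19132) = 9339/10000 ≈ 0.933900
step 3 [1.5y] zero: DF = P = 8857/10000 ≈ 0.885700
step 4 [2y] zero: DF = P = 1091/1250 ≈ 0.872800
step 5 [2.5y] bond c/2=31/800: DF=(4091307/4000000 − 31/800·(0.979300+0.933900+0.885700+0.872800))/(1+31/800) = 8477/10000 ≈ 0.847700
step 6 [3y] swap r/2=883/26714: DF=(1 − 883/26714·(0.979300+0.933900+0.885700+0.872800+0.847700))/(1+883/26714) = 4117/5000 ≈ 0.823400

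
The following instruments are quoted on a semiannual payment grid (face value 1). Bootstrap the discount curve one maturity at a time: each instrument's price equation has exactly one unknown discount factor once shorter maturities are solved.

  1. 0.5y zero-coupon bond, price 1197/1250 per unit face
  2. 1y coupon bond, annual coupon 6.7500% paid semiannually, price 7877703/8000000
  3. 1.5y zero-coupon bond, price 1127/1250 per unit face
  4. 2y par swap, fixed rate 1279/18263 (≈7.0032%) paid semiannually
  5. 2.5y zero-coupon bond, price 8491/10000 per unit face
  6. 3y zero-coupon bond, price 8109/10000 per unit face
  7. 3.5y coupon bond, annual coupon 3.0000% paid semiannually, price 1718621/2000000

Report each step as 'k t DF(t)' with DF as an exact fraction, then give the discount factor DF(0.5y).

1 1/2 1197/1250
2 1 9213/10000
3 3/2 1127/1250
4 2 8721/10000
5 5/2 8491/10000
6 3 8109/10000
7 7/2 7681/10000
DF(0.5y) = 1197/1250 ≈ 0.957600

step 1 [0.5y] zero: DF = P = 1197/1250 ≈ 0.957600
step 2 [1y] bond c/2=27/800: DF=(7877703/8000000 − 27/800·(0.957600))/(1+27/800) = 9213/10000 ≈ 0.921300
step 3 [1.5y] zero: DF = P = 1127/1250 ≈ 0.901600
step 4 [2y] swap r/2=1279/36526: DF=(1 − 1279/36526·(0.957600+0.921300+0.901600))/(1+1279/36526) = 8721/10000 ≈ 0.872100
step 5 [2.5y] zero: DF = P = 8491/10000 ≈ 0.849100
step 6 [3y] zero: DF = P = 8109/10000 ≈ 0.810900
step 7 [3.5y] bond c/2=3/200: DF=(1718621/2000000 − 3/200·(0.957600+0.921300+0.901600+0.872100+0.849100+0.810900))/(1+3/200) = 7681/10000 ≈ 0.768100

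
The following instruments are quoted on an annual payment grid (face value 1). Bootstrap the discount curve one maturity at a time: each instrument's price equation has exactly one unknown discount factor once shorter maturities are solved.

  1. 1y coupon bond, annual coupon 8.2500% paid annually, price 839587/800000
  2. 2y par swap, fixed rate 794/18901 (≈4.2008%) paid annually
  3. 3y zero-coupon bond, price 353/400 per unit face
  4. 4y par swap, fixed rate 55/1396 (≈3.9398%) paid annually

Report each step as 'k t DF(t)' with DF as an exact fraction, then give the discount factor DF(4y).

step 1 [1y] bond c/1=33/400: DF=(839587/800000 − 33/400·(0))/(1+33/400) = 1939/2000 ≈ 0.969500
step 2 [2y] swap r/1=794/18901: DF=(1 − 794/18901·(0.969500))/(1+794/18901) = 4603/5000 ≈ 0.920600
step 3 [3y] zero: DF = P = 353/400 ≈ 0.882500
step 4 [4y] swap r/1=55/1396: DF=(1 − 55/1396·(0.969500+0.920600+0.882500))/(1+55/1396) = 857/1000 ≈ 0.857000

1 1 1939/2000
2 2 4603/5000
3 3 353/400
4 4 857/1000
DF(4y) = 857/1000 ≈ 0.857000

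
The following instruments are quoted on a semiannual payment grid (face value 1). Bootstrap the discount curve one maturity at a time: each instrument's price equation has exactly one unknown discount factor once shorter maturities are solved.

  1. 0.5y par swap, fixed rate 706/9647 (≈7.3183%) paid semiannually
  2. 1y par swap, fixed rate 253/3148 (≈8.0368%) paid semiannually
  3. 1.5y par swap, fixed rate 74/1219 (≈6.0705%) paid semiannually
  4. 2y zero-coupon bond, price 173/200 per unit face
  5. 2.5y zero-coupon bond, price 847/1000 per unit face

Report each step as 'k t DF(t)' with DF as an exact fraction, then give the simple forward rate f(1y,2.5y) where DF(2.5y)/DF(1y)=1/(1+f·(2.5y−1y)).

1 1/2 9647/10000
2 1 9241/10000
3 3/2 9149/10000
4 2 173/200
5 5/2 847/1000
f(1y,2.5y) = ((9241/10000)/(847/1000) − 1)/(3/2) = 257/4235 ≈ 6.0685%

step 1 [0.5y] swap r/2=353/9647: DF=(1 − 353/9647·(0))/(1+353/9647) = 9647/10000 ≈ 0.964700
step 2 [1y] swap r/2=253/6296: DF=(1 − 253/6296·(0.964700))/(1+253/6296) = 9241/10000 ≈ 0.924100
step 3 [1.5y] swap r/2=37/1219: DF=(1 − 37/1219·(0.964700+0.924100))/(1+37/1219) = 9149/10000 ≈ 0.914900
step 4 [2y] zero: DF = P = 173/200 ≈ 0.865000
step 5 [2.5y] zero: DF = P = 847/1000 ≈ 0.847000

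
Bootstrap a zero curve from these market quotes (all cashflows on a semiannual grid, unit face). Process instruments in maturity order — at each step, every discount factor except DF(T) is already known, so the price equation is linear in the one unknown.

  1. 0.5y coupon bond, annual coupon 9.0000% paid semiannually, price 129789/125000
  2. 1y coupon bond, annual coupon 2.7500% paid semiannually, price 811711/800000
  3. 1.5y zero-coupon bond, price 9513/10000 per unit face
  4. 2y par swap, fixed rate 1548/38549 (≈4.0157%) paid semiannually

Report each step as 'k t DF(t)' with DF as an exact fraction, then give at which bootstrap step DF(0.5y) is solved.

step 1 [0.5y] bond c/2=9/200: DF=(129789/125000 − 9/200·(0))/(1+9/200) = 621/625 ≈ 0.993600
step 2 [1y] bond c/2=11/800: DF=(811711/800000 − 11/800·(0.993600))/(1+11/800) = 4937/5000 ≈ 0.987400
step 3 [1.5y] zero: DF = P = 9513/10000 ≈ 0.951300
step 4 [2y] swap r/2=774/38549: DF=(1 − 774/38549·(0.993600+0.987400+0.951300))/(1+774/38549) = 4613/5000 ≈ 0.922600

1 1/2 621/625
2 1 4937/5000
3 3/2 9513/10000
4 2 4613/5000
DF(0.5y) is solved at step 1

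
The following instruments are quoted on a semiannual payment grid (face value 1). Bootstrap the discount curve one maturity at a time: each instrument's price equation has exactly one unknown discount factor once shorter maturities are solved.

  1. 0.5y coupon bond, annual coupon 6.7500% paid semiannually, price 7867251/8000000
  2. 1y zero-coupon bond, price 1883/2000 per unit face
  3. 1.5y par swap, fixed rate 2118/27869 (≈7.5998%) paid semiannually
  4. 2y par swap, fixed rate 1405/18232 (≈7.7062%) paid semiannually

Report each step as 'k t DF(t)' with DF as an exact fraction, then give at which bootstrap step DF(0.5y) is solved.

step 1 [0.5y] bond c/2=27/800: DF=(7867251/8000000 − 27/800·(0))/(1+27/800) = 9513/10000 ≈ 0.951300
step 2 [1y] zero: DF = P = 1883/2000 ≈ 0.941500
step 3 [1.5y] swap r/2=1059/27869: DF=(1 − 1059/27869·(0.951300+0.941500))/(1+1059/27869) = 8941/10000 ≈ 0.894100
step 4 [2y] swap r/2=1405/36464: DF=(1 − 1405/36464·(0.951300+0.941500+0.894100))/(1+1405/36464) = 1719/2000 ≈ 0.859500

1 1/2 9513/10000
2 1 1883/2000
3 3/2 8941/10000
4 2 1719/2000
DF(0.5y) is solved at step 1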